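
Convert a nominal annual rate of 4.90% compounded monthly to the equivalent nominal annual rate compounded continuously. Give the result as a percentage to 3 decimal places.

EAR = (1 + 0.0490/12)^12 − 1 = 0.050116.
Equivalent continuous rate: r = ln(1 + 0.050116) = 0.048900 = 4.890%.

4.890%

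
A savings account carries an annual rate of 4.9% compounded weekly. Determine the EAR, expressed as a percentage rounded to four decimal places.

EAR = (1 + 0.049/52)^52 − 1.
= (1 + 0.000942)^52 − 1 = 1.050196 − 1 = 5.0196%.

5.0196%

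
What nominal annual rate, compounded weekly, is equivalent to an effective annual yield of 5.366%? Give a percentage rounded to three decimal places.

5.230%

(1 + r/52)^52 − 1 = 0.05366, so 1 + r/52 = 1.05366^(1/52).
r/52 = 0.001006, so r = 0.052296 = 5.230%.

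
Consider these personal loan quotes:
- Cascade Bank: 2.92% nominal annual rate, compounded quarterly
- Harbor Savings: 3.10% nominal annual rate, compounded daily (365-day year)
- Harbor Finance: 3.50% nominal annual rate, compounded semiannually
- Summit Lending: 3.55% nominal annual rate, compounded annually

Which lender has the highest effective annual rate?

Cascade Bank: (1 + 0.0292/4)^4 − 1 = 2.952%
Harbor Savings: (1 + 0.0310/365)^365 − 1 = 3.148%
Harbor Finance: (1 + 0.0350/2)^2 − 1 = 3.531%
Summit Lending: compounded annually, EAR = 3.550%
The highest effective annual rate is Summit Lending at 3.550%.

Summit Lending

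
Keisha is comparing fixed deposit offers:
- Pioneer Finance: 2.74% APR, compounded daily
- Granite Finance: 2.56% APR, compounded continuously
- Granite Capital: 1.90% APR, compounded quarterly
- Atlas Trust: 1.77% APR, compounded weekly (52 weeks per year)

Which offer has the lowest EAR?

Pioneer Finance: (1 + 0.0274/365)^365 − 1 = 2.778%
Granite Finance: e^0.0256 − 1 = 2.593%
Granite Capital: (1 + 0.0190/4)^4 − 1 = 1.914%
Atlas Trust: (1 + 0.0177/52)^52 − 1 = 1.785%
The lowest effective annual rate is Atlas Trust at 1.785%.

Atlas Trust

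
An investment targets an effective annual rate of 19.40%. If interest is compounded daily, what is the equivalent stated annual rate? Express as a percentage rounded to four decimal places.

17.7352%

(1 + r/365)^365 − 1 = 0.1940, so 1 + r/365 = 1.1940^(1/365).
r/365 = 0.000486, so r = 0.177352 = 17.7352%.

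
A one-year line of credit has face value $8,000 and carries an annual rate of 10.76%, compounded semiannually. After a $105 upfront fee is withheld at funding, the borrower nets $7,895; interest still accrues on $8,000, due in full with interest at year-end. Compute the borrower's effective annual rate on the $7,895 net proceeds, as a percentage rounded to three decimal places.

12.526%

Amount owed after one year: 8,000 × (1 + 0.1076/2)^2 = 8,000 × 1.110494 = $8,883.96.
Effective rate on net proceeds: 8,883.96 / 7,895 − 1 = 0.125264 = 12.526%.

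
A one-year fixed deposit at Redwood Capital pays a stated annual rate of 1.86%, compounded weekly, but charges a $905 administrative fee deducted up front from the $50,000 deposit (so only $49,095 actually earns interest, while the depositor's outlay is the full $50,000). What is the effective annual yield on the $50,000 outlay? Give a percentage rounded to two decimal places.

0.03%

Value after one year: 49,095 × (1 + 0.0186/52)^52 = 49,095 × 1.018771 = $50,016.55.
Effective yield on the $50,000 outlay: 50,016.55 / 50,000 − 1 = 0.000331 = 0.03%.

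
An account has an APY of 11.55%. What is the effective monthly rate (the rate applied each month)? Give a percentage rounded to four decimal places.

0.9150%

The per-month rate i satisfies (1 + i)^12 = 1 + 0.1155.
i = 1.1155^(1/12) − 1 = 0.0091502 = 0.9150%.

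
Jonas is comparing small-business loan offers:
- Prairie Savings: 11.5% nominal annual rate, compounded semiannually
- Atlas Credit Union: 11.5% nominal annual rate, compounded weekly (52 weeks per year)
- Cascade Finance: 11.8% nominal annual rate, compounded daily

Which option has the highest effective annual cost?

Cascade Finance

Prairie Savings: (1 + 0.115/2)^2 − 1 = 11.831%
Atlas Credit Union: (1 + 0.115/52)^52 − 1 = 12.173%
Cascade Finance: (1 + 0.118/365)^365 − 1 = 12.522%
The highest effective annual rate is Cascade Finance at 12.522%.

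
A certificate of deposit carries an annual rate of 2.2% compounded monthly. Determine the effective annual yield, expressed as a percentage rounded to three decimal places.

EAR = (1 + 0.022/12)^12 − 1.
= (1 + 0.001833)^12 − 1 = 1.022223 − 1 = 2.222%.

2.222%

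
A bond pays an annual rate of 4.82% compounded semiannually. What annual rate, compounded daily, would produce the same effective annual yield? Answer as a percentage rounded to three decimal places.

EAR = (1 + 0.0482/2)^2 − 1 = 0.048781.
Solve (1 + r/365)^365 = 1.048781: r/365 = 1.048781^(1/365) − 1 = 0.000130, so r = 0.047631 = 4.763%.

4.763%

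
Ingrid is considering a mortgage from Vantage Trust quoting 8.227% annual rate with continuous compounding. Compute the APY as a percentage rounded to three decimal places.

With continuous compounding, EAR = e^0.08227 − 1.
e^0.08227 = 1.085749, so EAR = 0.085749 = 8.575%.

8.575%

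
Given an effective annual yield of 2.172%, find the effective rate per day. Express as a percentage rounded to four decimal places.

The per-day rate i satisfies (1 + i)^365 = 1 + 0.02172.
i = 1.02172^(1/365) − 1 = 0.0000589 = 0.0059%.

0.0059%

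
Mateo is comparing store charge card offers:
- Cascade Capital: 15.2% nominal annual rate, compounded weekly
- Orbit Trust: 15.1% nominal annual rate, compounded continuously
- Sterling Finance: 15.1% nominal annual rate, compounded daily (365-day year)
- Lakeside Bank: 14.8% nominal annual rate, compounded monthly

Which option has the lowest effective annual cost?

Lakeside Bank

Cascade Capital: (1 + 0.152/52)^52 − 1 = 16.390%
Orbit Trust: e^0.151 − 1 = 16.300%
Sterling Finance: (1 + 0.151/365)^365 − 1 = 16.296%
Lakeside Bank: (1 + 0.148/12)^12 − 1 = 15.846%
The lowest effective annual rate is Lakeside Bank at 15.846%.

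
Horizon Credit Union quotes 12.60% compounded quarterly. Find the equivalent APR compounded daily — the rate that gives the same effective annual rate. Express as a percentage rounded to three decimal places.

12.408%

EAR = (1 + 0.1260/4)^4 − 1 = 0.132080.
Solve (1 + r/365)^365 = 1.132080: r/365 = 1.132080^(1/365) − 1 = 0.000340, so r = 0.124077 = 12.408%.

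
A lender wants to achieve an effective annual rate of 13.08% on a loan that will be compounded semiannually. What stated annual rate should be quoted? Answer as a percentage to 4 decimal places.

12.6782%

(1 + r/2)^2 − 1 = 0.1308, so 1 + r/2 = 1.1308^(1/2).
r/2 = 0.063391, so r = 0.126782 = 12.6782%.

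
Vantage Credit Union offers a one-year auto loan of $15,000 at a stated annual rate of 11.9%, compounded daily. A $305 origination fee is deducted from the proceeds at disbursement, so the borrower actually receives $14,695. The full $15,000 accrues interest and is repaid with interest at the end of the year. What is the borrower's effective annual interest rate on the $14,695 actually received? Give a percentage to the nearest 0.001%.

Amount owed after one year: 15,000 × (1 + 0.119/365)^365 = 15,000 × 1.126348 = $16,895.22.
Effective rate on net proceeds: 16,895.22 / 14,695 − 1 = 0.149726 = 14.973%.

14.973%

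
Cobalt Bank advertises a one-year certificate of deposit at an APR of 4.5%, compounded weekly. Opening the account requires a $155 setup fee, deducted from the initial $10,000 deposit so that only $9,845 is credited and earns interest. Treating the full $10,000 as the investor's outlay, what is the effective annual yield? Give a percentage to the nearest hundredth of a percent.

Value after one year: 9,845 × (1 + 0.045/52)^52 = 9,845 × 1.046008 = $10,297.94.
Effective yield on the $10,000 outlay: 10,297.94 / 10,000 − 1 = 0.029794 = 2.98%.

2.98%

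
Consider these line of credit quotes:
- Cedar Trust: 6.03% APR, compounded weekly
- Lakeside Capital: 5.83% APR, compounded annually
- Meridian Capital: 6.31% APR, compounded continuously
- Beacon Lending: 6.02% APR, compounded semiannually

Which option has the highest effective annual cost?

Meridian Capital

Cedar Trust: (1 + 0.0603/52)^52 − 1 = 6.212%
Lakeside Capital: compounded annually, EAR = 5.830%
Meridian Capital: e^0.0631 − 1 = 6.513%
Beacon Lending: (1 + 0.0602/2)^2 − 1 = 6.111%
The highest effective annual rate is Meridian Capital at 6.513%.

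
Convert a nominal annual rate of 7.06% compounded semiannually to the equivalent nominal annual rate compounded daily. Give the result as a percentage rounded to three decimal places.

6.939%

EAR = (1 + 0.0706/2)^2 − 1 = 0.071846.
Solve (1 + r/365)^365 = 1.071846: r/365 = 1.071846^(1/365) − 1 = 0.000190, so r = 0.069389 = 6.939%.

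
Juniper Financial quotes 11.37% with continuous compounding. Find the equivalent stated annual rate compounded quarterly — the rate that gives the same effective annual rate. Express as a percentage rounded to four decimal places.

11.5331%

EAR under continuous compounding: e^0.1137 − 1 = 0.120416.
Solve (1 + r/4)^4 = 1.120416: r/4 = 1.120416^(1/4) − 1 = 0.028833, so r = 0.115331 = 11.5331%.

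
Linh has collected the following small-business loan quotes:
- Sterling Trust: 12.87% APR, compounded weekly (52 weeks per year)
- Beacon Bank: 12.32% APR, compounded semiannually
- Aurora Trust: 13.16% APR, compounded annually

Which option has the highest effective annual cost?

Sterling Trust

Sterling Trust: (1 + 0.1287/52)^52 − 1 = 13.717%
Beacon Bank: (1 + 0.1232/2)^2 − 1 = 12.699%
Aurora Trust: compounded annually, EAR = 13.160%
The highest effective annual rate is Sterling Trust at 13.717%.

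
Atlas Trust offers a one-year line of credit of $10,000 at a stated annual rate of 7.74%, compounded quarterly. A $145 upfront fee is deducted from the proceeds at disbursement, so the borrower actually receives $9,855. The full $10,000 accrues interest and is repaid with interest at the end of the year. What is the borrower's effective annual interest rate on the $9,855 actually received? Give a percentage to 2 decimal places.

Amount owed after one year: 10,000 × (1 + 0.0774/4)^4 = 10,000 × 1.079676 = $10,796.76.
Effective rate on net proceeds: 10,796.76 / 9,855 − 1 = 0.095561 = 9.56%.

9.56%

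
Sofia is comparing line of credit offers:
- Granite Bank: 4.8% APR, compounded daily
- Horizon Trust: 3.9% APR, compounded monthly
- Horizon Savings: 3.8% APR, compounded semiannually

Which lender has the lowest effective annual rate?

Granite Bank: (1 + 0.048/365)^365 − 1 = 4.917%
Horizon Trust: (1 + 0.039/12)^12 − 1 = 3.970%
Horizon Savings: (1 + 0.038/2)^2 − 1 = 3.836%
The lowest effective annual rate is Horizon Savings at 3.836%.

Horizon Savings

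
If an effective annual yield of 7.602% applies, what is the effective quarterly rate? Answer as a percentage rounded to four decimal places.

1.8486%

The per-quarter rate i satisfies (1 + i)^4 = 1 + 0.07602.
i = 1.07602^(1/4) − 1 = 0.0184861 = 1.8486%.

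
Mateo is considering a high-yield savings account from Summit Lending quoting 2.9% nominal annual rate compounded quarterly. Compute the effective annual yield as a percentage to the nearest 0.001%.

EAR = (1 + 0.029/4)^4 − 1.
= (1 + 0.007250)^4 − 1 = 1.029317 − 1 = 2.932%.

2.932%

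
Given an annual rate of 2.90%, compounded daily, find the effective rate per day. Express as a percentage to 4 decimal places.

0.0079%

With a nominal annual rate compounded daily, the periodic rate is the nominal rate divided by 365.
i = 0.0290 / 365 = 0.0000795 = 0.0079%.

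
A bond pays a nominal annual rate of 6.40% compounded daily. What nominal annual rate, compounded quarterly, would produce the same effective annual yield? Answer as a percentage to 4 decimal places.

EAR = (1 + 0.0640/365)^365 − 1 = 0.066086.
Solve (1 + r/4)^4 = 1.066086: r/4 = 1.066086^(1/4) − 1 = 0.016127, so r = 0.064509 = 6.4509%.

6.4509%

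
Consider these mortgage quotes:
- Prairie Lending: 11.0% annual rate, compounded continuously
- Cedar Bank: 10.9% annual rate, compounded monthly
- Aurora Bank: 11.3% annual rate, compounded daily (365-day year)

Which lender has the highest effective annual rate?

Prairie Lending: e^0.110 − 1 = 11.628%
Cedar Bank: (1 + 0.109/12)^12 − 1 = 11.461%
Aurora Bank: (1 + 0.113/365)^365 − 1 = 11.961%
The highest effective annual rate is Aurora Bank at 11.961%.

Aurora Bank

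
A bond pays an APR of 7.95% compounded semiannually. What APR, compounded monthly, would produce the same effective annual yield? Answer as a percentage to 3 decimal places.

7.821%

EAR = (1 + 0.0795/2)^2 − 1 = 0.081080.
Solve (1 + r/12)^12 = 1.081080: r/12 = 1.081080^(1/12) − 1 = 0.006518, so r = 0.078214 = 7.821%.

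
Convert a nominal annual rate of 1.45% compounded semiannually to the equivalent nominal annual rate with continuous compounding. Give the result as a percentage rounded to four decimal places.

1.4448%

EAR = (1 + 0.0145/2)^2 − 1 = 0.014553.
Equivalent continuous rate: r = ln(1 + 0.014553) = 0.014448 = 1.4448%.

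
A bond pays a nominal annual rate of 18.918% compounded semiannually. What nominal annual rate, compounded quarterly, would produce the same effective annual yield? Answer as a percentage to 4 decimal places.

EAR = (1 + 0.18918/2)^2 − 1 = 0.198127.
Solve (1 + r/4)^4 = 1.198127: r/4 = 1.198127^(1/4) − 1 = 0.046227, so r = 0.184906 = 18.4906%.

18.4906%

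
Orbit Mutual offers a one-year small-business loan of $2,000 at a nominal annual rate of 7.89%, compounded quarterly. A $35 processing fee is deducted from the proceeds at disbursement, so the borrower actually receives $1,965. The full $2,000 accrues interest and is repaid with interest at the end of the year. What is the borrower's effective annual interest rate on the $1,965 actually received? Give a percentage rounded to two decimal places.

10.05%

Amount owed after one year: 2,000 × (1 + 0.0789/4)^4 = 2,000 × 1.081265 = $2,162.53.
Effective rate on net proceeds: 2,162.53 / 1,965 − 1 = 0.100524 = 10.05%.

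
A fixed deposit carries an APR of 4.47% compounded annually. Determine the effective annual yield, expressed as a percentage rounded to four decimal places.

4.4700%

Annual compounding means the effective rate equals the nominal rate: 4.4700%.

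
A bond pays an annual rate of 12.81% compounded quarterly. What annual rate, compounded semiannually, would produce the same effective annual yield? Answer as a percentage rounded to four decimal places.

13.0151%

EAR = (1 + 0.1281/4)^4 − 1 = 0.134386.
Solve (1 + r/2)^2 = 1.134386: r/2 = 1.134386^(1/2) − 1 = 0.065076, so r = 0.130151 = 13.0151%.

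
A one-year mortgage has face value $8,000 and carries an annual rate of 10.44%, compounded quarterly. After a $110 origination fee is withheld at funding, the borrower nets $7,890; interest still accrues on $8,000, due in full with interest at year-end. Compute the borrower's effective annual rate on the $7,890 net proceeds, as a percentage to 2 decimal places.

12.40%

Amount owed after one year: 8,000 × (1 + 0.1044/4)^4 = 8,000 × 1.108559 = $8,868.47.
Effective rate on net proceeds: 8,868.47 / 7,890 − 1 = 0.124014 = 12.40%.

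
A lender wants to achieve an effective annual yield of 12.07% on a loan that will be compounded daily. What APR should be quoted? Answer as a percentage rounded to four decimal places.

(1 + r/365)^365 − 1 = 0.1207, so 1 + r/365 = 1.1207^(1/365).
r/365 = 0.000312, so r = 0.113971 = 11.3971%.

11.3971%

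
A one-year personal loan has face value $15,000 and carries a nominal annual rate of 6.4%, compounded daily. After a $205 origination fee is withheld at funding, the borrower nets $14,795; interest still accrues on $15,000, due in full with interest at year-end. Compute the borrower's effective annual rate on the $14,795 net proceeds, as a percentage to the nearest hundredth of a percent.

8.09%

Amount owed after one year: 15,000 × (1 + 0.064/365)^365 = 15,000 × 1.066086 = $15,991.30.
Effective rate on net proceeds: 15,991.30 / 14,795 − 1 = 0.080858 = 8.09%.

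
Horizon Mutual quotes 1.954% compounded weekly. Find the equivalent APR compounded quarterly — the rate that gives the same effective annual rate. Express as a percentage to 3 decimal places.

1.958%

EAR = (1 + 0.01954/52)^52 − 1 = 0.019728.
Solve (1 + r/4)^4 = 1.019728: r/4 = 1.019728^(1/4) − 1 = 0.004896, so r = 0.019584 = 1.958%.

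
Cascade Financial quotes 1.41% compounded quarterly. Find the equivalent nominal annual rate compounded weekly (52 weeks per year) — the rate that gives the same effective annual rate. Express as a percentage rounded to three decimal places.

EAR = (1 + 0.0141/4)^4 − 1 = 0.014175.
Solve (1 + r/52)^52 = 1.014175: r/52 = 1.014175^(1/52) − 1 = 0.000271, so r = 0.014077 = 1.408%.

1.408%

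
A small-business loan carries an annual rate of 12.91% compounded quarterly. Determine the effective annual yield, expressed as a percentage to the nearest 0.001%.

EAR = (1 + 0.1291/4)^4 − 1.
= (1 + 0.032275)^4 − 1 = 1.135486 − 1 = 13.549%.

13.549%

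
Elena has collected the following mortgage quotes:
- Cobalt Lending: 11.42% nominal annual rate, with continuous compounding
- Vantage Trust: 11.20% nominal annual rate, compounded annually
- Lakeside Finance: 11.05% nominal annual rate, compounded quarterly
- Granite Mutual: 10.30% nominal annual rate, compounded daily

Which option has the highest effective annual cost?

Cobalt Lending

Cobalt Lending: e^0.1142 − 1 = 12.098%
Vantage Trust: compounded annually, EAR = 11.200%
Lakeside Finance: (1 + 0.1105/4)^4 − 1 = 11.516%
Granite Mutual: (1 + 0.1030/365)^365 − 1 = 10.848%
The highest effective annual rate is Cobalt Lending at 12.098%.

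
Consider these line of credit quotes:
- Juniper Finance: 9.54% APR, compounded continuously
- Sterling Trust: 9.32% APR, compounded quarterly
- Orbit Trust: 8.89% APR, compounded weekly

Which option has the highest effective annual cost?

Juniper Finance

Juniper Finance: e^0.0954 − 1 = 10.010%
Sterling Trust: (1 + 0.0932/4)^4 − 1 = 9.651%
Orbit Trust: (1 + 0.0889/52)^52 − 1 = 9.289%
The highest effective annual rate is Juniper Finance at 10.010%.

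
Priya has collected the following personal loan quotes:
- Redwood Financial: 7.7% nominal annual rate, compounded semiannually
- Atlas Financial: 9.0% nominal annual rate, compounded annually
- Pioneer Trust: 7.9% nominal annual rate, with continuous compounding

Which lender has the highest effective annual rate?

Redwood Financial: (1 + 0.077/2)^2 − 1 = 7.848%
Atlas Financial: compounded annually, EAR = 9.000%
Pioneer Trust: e^0.079 − 1 = 8.220%
The highest effective annual rate is Atlas Financial at 9.000%.

Atlas Financial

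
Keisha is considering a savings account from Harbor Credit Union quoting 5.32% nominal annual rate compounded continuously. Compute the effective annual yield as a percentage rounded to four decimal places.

With continuous compounding, EAR = e^0.0532 − 1.
e^0.0532 = 1.054641, so EAR = 0.054641 = 5.4641%.

5.4641%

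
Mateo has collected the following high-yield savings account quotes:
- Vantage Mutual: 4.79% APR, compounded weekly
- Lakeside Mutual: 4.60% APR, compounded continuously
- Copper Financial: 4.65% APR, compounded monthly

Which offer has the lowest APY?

Lakeside Mutual

Vantage Mutual: (1 + 0.0479/52)^52 − 1 = 4.904%
Lakeside Mutual: e^0.0460 − 1 = 4.707%
Copper Financial: (1 + 0.0465/12)^12 − 1 = 4.750%
The lowest effective annual rate is Lakeside Mutual at 4.707%.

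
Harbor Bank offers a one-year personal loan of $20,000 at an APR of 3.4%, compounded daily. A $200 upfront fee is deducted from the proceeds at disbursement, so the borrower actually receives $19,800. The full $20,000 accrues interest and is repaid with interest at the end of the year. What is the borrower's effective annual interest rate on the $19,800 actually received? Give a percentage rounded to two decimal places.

4.50%

Amount owed after one year: 20,000 × (1 + 0.034/365)^365 = 20,000 × 1.034583 = $20,691.66.
Effective rate on net proceeds: 20,691.66 / 19,800 − 1 = 0.045033 = 4.50%.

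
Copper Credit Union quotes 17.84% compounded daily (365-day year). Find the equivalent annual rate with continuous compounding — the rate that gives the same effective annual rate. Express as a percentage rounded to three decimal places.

EAR = (1 + 0.1784/365)^365 − 1 = 0.195251.
Equivalent continuous rate: r = ln(1 + 0.195251) = 0.178356 = 17.836%.

17.836%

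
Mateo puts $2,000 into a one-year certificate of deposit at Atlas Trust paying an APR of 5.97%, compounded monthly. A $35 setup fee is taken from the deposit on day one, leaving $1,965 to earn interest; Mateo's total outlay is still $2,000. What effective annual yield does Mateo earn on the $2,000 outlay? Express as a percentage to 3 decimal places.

4.279%

Value after one year: 1,965 × (1 + 0.0597/12)^12 = 1,965 × 1.061361 = $2,085.57.
Effective yield on the $2,000 outlay: 2,085.57 / 2,000 − 1 = 0.042787 = 4.279%.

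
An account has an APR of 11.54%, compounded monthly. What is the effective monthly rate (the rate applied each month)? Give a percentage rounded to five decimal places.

With a nominal annual rate compounded monthly, the periodic rate is the nominal rate divided by 12.
i = 0.1154 / 12 = 0.0096167 = 0.96167%.

0.96167%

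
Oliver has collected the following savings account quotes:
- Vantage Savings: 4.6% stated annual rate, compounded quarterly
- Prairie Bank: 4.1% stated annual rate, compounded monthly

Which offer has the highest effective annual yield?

Vantage Savings: (1 + 0.046/4)^4 − 1 = 4.680%
Prairie Bank: (1 + 0.041/12)^12 − 1 = 4.178%
The highest effective annual rate is Vantage Savings at 4.680%.

Vantage Savings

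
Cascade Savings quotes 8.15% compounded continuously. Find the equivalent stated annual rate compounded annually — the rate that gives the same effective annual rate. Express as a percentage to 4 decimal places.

EAR under continuous compounding: e^0.0815 − 1 = 0.084913.
Compounded annually, the equivalent nominal rate is the EAR itself: 8.4913%.

8.4913%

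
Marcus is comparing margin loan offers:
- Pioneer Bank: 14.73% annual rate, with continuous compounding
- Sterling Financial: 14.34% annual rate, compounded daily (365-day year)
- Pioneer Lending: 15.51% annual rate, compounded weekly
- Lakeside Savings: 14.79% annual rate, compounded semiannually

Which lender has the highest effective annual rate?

Pioneer Lending

Pioneer Bank: e^0.1473 − 1 = 15.870%
Sterling Financial: (1 + 0.1434/365)^365 − 1 = 15.416%
Pioneer Lending: (1 + 0.1551/52)^52 − 1 = 16.751%
Lakeside Savings: (1 + 0.1479/2)^2 − 1 = 15.337%
The highest effective annual rate is Pioneer Lending at 16.751%.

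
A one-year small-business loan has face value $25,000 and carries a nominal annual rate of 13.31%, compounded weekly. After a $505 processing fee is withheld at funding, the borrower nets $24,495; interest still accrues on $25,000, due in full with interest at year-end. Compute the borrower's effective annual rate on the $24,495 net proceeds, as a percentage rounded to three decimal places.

16.572%

Amount owed after one year: 25,000 × (1 + 0.1331/52)^52 = 25,000 × 1.142170 = $28,554.25.
Effective rate on net proceeds: 28,554.25 / 24,495 − 1 = 0.165717 = 16.572%.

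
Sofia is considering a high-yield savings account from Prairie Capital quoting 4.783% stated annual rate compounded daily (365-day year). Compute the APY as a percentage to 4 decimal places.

EAR = (1 + 0.04783/365)^365 − 1.
= 1.048989 − 1 = 4.8989%.

4.8989%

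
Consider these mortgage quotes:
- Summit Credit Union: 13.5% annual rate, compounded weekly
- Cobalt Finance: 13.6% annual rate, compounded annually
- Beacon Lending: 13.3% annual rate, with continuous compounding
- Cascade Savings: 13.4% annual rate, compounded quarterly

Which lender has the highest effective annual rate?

Summit Credit Union: (1 + 0.135/52)^52 − 1 = 14.434%
Cobalt Finance: compounded annually, EAR = 13.600%
Beacon Lending: e^0.133 − 1 = 14.225%
Cascade Savings: (1 + 0.134/4)^4 − 1 = 14.089%
The highest effective annual rate is Summit Credit Union at 14.434%.

Summit Credit Union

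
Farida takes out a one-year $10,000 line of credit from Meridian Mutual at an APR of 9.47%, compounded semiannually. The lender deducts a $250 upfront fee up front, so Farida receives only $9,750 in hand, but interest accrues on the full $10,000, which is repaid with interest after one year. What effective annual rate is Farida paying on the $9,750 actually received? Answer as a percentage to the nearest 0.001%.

Amount owed after one year: 10,000 × (1 + 0.0947/2)^2 = 10,000 × 1.096942 = $10,969.42.
Effective rate on net proceeds: 10,969.42 / 9,750 − 1 = 0.125069 = 12.507%.

12.507%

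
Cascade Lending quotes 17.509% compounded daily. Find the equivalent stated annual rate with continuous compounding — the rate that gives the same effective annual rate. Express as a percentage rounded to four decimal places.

EAR = (1 + 0.17509/365)^365 − 1 = 0.191303.
Equivalent continuous rate: r = ln(1 + 0.191303) = 0.175048 = 17.5048%.

17.5048%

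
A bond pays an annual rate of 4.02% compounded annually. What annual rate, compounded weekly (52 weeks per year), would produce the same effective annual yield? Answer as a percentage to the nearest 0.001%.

Compounded annually, EAR = nominal = 0.040200.
Solve (1 + r/52)^52 = 1.040200: r/52 = 1.040200^(1/52) − 1 = 0.000758, so r = 0.039428 = 3.943%.

3.943%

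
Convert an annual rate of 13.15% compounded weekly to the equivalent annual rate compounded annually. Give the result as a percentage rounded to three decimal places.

14.035%

EAR = (1 + 0.1315/52)^52 − 1 = 0.140349.
Compounded annually, the equivalent nominal rate is the EAR itself: 14.035%.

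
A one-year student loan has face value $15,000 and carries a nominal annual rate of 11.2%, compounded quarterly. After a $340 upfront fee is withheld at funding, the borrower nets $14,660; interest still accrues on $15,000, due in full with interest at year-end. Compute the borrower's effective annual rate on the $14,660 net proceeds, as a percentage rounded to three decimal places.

14.269%

Amount owed after one year: 15,000 × (1 + 0.112/4)^4 = 15,000 × 1.116792 = $16,751.89.
Effective rate on net proceeds: 16,751.89 / 14,660 − 1 = 0.142693 = 14.269%.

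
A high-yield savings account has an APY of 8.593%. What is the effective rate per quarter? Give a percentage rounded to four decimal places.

The per-quarter rate i satisfies (1 + i)^4 = 1 + 0.08593.
i = 1.08593^(1/4) − 1 = 0.0208230 = 2.0823%.

2.0823%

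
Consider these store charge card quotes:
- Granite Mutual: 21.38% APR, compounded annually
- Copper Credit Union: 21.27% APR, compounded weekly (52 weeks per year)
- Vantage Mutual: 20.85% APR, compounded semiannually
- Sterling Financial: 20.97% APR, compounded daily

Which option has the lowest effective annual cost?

Granite Mutual: compounded annually, EAR = 21.380%
Copper Credit Union: (1 + 0.2127/52)^52 − 1 = 23.648%
Vantage Mutual: (1 + 0.2085/2)^2 − 1 = 21.937%
Sterling Financial: (1 + 0.2097/365)^365 − 1 = 23.323%
The lowest effective annual rate is Granite Mutual at 21.380%.

Granite Mutual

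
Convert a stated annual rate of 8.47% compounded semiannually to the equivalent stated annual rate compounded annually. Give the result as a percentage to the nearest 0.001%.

8.649%

EAR = (1 + 0.0847/2)^2 − 1 = 0.086494.
Compounded annually, the equivalent nominal rate is the EAR itself: 8.649%.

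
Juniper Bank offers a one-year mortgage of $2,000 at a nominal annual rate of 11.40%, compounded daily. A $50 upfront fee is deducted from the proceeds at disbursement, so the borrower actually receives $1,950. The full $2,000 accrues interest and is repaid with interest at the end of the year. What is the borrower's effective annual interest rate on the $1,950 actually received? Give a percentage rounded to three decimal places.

Amount owed after one year: 2,000 × (1 + 0.1140/365)^365 = 2,000 × 1.120732 = $2,241.46.
Effective rate on net proceeds: 2,241.46 / 1,950 − 1 = 0.149469 = 14.947%.

14.947%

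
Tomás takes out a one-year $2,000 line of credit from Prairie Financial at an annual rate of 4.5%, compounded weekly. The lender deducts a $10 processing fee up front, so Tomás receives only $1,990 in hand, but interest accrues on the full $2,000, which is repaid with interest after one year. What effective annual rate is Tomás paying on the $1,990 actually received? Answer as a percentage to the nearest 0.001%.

Amount owed after one year: 2,000 × (1 + 0.045/52)^52 = 2,000 × 1.046008 = $2,092.02.
Effective rate on net proceeds: 2,092.02 / 1,990 − 1 = 0.051264 = 5.126%.

5.126%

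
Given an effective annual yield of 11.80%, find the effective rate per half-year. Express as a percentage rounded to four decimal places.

5.7355%

The per-half-year rate i satisfies (1 + i)^2 = 1 + 0.1180.
i = 1.1180^(1/2) − 1 = 0.0573552 = 5.7355%.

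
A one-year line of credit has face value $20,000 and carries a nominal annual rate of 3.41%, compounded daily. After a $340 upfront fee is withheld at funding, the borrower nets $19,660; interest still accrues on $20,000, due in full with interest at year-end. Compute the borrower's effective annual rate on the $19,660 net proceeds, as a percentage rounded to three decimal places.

Amount owed after one year: 20,000 × (1 + 0.0341/365)^365 = 20,000 × 1.034686 = $20,693.73.
Effective rate on net proceeds: 20,693.73 / 19,660 − 1 = 0.052580 = 5.258%.

5.258%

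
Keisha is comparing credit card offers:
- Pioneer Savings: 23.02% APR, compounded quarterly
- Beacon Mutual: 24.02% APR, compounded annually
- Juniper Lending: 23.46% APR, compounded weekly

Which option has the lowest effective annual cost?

Beacon Mutual

Pioneer Savings: (1 + 0.2302/4)^4 − 1 = 25.085%
Beacon Mutual: compounded annually, EAR = 24.020%
Juniper Lending: (1 + 0.2346/52)^52 − 1 = 26.374%
The lowest effective annual rate is Beacon Mutual at 24.020%.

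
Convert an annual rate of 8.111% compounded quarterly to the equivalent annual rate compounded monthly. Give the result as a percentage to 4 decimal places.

EAR = (1 + 0.08111/4)^4 − 1 = 0.083611.
Solve (1 + r/12)^12 = 1.083611: r/12 = 1.083611^(1/12) − 1 = 0.006714, so r = 0.080568 = 8.0568%.

8.0568%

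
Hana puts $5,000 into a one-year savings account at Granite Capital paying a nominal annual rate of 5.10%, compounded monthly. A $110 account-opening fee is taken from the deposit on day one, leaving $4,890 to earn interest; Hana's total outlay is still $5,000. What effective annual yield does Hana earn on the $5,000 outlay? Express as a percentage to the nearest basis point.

2.91%

Value after one year: 4,890 × (1 + 0.0510/12)^12 = 4,890 × 1.052209 = $5,145.30.
Effective yield on the $5,000 outlay: 5,145.30 / 5,000 − 1 = 0.029061 = 2.91%.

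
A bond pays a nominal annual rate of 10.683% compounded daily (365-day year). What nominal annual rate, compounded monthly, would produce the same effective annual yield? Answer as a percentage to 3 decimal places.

EAR = (1 + 0.10683/365)^365 − 1 = 0.112728.
Solve (1 + r/12)^12 = 1.112728: r/12 = 1.112728^(1/12) − 1 = 0.008941, so r = 0.107291 = 10.729%.

10.729%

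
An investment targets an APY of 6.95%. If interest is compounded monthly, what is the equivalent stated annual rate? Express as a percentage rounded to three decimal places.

(1 + r/12)^12 − 1 = 0.0695, so 1 + r/12 = 1.0695^(1/12).
r/12 = 0.005615, so r = 0.067380 = 6.738%.

6.738%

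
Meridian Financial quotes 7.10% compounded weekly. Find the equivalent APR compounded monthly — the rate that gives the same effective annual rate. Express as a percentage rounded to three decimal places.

EAR = (1 + 0.0710/52)^52 − 1 = 0.073529.
Solve (1 + r/12)^12 = 1.073529: r/12 = 1.073529^(1/12) − 1 = 0.005930, so r = 0.071162 = 7.116%.

7.116%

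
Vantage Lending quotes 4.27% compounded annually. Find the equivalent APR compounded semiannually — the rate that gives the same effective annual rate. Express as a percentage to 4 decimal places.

Compounded annually, EAR = nominal = 0.042700.
Solve (1 + r/2)^2 = 1.042700: r/2 = 1.042700^(1/2) − 1 = 0.021127, so r = 0.042254 = 4.2254%.

4.2254%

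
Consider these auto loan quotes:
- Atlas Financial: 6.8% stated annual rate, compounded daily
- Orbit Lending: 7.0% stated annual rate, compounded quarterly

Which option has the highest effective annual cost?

Orbit Lending

Atlas Financial: (1 + 0.068/365)^365 − 1 = 7.036%
Orbit Lending: (1 + 0.070/4)^4 − 1 = 7.186%
The highest effective annual rate is Orbit Lending at 7.186%.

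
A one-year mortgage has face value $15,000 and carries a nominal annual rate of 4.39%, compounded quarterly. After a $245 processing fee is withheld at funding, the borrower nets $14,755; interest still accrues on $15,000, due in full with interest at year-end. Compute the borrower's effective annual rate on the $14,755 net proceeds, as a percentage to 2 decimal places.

Amount owed after one year: 15,000 × (1 + 0.0439/4)^4 = 15,000 × 1.044628 = $15,669.42.
Effective rate on net proceeds: 15,669.42 / 14,755 − 1 = 0.061974 = 6.20%.

6.20%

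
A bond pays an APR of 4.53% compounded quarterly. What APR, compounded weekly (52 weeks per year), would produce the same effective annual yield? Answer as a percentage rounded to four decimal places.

EAR = (1 + 0.0453/4)^4 − 1 = 0.046075.
Solve (1 + r/52)^52 = 1.046075: r/52 = 1.046075^(1/52) − 1 = 0.000867, so r = 0.045065 = 4.5065%.

4.5065%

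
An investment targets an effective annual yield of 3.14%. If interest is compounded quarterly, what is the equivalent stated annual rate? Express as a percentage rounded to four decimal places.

3.1037%

(1 + r/4)^4 − 1 = 0.0314, so 1 + r/4 = 1.0314^(1/4).
r/4 = 0.007759, so r = 0.031037 = 3.1037%.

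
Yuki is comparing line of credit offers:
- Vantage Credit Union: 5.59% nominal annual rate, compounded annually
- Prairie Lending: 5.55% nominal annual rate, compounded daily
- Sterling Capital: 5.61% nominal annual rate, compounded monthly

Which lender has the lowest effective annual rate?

Vantage Credit Union: compounded annually, EAR = 5.590%
Prairie Lending: (1 + 0.0555/365)^365 − 1 = 5.706%
Sterling Capital: (1 + 0.0561/12)^12 − 1 = 5.757%
The lowest effective annual rate is Vantage Credit Union at 5.590%.

Vantage Credit Union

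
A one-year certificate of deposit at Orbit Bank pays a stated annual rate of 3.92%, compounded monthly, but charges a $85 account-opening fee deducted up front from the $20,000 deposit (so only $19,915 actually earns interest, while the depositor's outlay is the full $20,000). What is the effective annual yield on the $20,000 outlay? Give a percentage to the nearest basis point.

Value after one year: 19,915 × (1 + 0.0392/12)^12 = 19,915 × 1.039912 = $20,709.85.
Effective yield on the $20,000 outlay: 20,709.85 / 20,000 − 1 = 0.035492 = 3.55%.

3.55%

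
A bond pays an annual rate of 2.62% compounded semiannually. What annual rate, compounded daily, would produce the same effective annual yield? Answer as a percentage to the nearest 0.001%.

EAR = (1 + 0.0262/2)^2 − 1 = 0.026372.
Solve (1 + r/365)^365 = 1.026372: r/365 = 1.026372^(1/365) − 1 = 0.000071, so r = 0.026031 = 2.603%.

2.603%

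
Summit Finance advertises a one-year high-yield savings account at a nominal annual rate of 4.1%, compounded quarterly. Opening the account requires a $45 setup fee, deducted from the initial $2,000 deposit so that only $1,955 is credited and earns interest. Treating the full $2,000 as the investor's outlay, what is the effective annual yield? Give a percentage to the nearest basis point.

1.82%

Value after one year: 1,955 × (1 + 0.041/4)^4 = 1,955 × 1.041635 = $2,036.40.
Effective yield on the $2,000 outlay: 2,036.40 / 2,000 − 1 = 0.018198 = 1.82%.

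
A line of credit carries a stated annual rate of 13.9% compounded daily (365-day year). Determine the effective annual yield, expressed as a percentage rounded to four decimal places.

EAR = (1 + 0.139/365)^365 − 1.
= 1.149094 − 1 = 14.9094%.

14.9094%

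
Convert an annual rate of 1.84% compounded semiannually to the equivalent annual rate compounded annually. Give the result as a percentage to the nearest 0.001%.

EAR = (1 + 0.0184/2)^2 − 1 = 0.018485.
Compounded annually, the equivalent nominal rate is the EAR itself: 1.848%.

1.848%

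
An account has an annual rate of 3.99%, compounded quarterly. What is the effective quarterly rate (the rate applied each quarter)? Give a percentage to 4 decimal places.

With a nominal annual rate compounded quarterly, the periodic rate is the nominal rate divided by 4.
i = 0.0399 / 4 = 0.0099750 = 0.9975%.

0.9975%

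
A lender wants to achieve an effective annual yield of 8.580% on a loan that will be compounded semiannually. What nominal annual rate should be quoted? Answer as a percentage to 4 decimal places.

(1 + r/2)^2 − 1 = 0.08580, so 1 + r/2 = 1.08580^(1/2).
r/2 = 0.042017, so r = 0.084035 = 8.4035%.

8.4035%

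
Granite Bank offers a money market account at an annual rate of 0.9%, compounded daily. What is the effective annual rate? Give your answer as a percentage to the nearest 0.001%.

0.904%

EAR = (1 + 0.009/365)^365 − 1.
= (1 + 0.000025)^365 − 1 = 1.009041 − 1 = 0.904%.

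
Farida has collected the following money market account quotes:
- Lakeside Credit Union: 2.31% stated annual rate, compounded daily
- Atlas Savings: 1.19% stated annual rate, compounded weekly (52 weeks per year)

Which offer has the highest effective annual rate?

Lakeside Credit Union

Lakeside Credit Union: (1 + 0.0231/365)^365 − 1 = 2.337%
Atlas Savings: (1 + 0.0119/52)^52 − 1 = 1.197%
The highest effective annual rate is Lakeside Credit Union at 2.337%.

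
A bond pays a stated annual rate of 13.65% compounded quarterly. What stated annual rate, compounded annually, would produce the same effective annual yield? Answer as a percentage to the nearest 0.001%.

14.365%

EAR = (1 + 0.1365/4)^4 − 1 = 0.143647.
Compounded annually, the equivalent nominal rate is the EAR itself: 14.365%.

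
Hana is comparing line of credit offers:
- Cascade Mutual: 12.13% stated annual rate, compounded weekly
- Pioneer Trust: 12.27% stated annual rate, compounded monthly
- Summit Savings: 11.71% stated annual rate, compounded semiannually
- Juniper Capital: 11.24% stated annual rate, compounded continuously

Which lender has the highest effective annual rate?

Cascade Mutual: (1 + 0.1213/52)^52 − 1 = 12.880%
Pioneer Trust: (1 + 0.1227/12)^12 − 1 = 12.984%
Summit Savings: (1 + 0.1171/2)^2 − 1 = 12.053%
Juniper Capital: e^0.1124 − 1 = 11.896%
The highest effective annual rate is Pioneer Trust at 12.984%.

Pioneer Trust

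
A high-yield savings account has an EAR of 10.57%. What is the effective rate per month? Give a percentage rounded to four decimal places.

The per-month rate i satisfies (1 + i)^12 = 1 + 0.1057.
i = 1.1057^(1/12) − 1 = 0.0084084 = 0.8408%.

0.8408%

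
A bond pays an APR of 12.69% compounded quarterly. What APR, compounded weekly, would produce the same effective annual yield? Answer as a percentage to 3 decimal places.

EAR = (1 + 0.1269/4)^4 − 1 = 0.133068.
Solve (1 + r/52)^52 = 1.133068: r/52 = 1.133068^(1/52) − 1 = 0.002405, so r = 0.125079 = 12.508%.

12.508%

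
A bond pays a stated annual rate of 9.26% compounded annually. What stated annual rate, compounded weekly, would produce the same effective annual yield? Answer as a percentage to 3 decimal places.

8.864%

Compounded annually, EAR = nominal = 0.092600.
Solve (1 + r/52)^52 = 1.092600: r/52 = 1.092600^(1/52) − 1 = 0.001705, so r = 0.088636 = 8.864%.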